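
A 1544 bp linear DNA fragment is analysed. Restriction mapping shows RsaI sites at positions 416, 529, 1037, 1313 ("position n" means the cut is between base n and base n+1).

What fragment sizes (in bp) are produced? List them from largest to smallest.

Linear molecule, 4 cuts → 5 fragments:
  416 − 0 = 416 bp
  529 − 416 = 113 bp
  1037 − 529 = 508 bp
  1313 − 1037 = 276 bp
  1544 − 1313 = 231 bp
Sorted largest to smallest: 508, 416, 276, 231, 113 bp.

508, 416, 276, 231, 113 bp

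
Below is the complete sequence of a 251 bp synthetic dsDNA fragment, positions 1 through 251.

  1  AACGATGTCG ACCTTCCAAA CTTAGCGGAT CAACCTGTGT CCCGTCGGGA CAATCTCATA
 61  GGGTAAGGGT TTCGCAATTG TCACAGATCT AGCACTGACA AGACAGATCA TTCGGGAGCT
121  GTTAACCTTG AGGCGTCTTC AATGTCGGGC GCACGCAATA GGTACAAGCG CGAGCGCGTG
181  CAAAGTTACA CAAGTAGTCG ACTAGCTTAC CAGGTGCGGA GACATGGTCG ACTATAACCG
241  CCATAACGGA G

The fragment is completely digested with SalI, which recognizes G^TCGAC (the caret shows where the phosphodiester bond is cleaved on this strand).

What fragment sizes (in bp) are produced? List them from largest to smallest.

SalI sites (GTCGAC) start at positions 7, 197, 227.
SalI cuts after the first base of each site, so after positions 7, 197, 227.
Linear molecule, 3 cuts → 4 fragments:
  1–7 → 7 bp
  8–197 → 190 bp
  198–227 → 30 bp
  228–251 → 24 bp
Sorted largest to smallest: 190, 30, 24, 7 bp.

190, 30, 24, 7 bp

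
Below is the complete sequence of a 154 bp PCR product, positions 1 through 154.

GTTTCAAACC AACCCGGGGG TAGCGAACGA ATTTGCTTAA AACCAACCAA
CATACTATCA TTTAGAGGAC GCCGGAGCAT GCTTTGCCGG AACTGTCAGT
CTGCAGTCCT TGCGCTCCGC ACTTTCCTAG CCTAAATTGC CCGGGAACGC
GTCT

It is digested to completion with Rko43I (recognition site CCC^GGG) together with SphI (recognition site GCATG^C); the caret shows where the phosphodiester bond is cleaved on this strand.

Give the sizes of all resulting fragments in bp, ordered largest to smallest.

Rko43I sites (CCCGGG) start at positions 13, 140.
Rko43I cuts after base 3 of each site, so after positions 15, 142.
The SphI site (GCATGC) starts at position 77.
SphI cuts after base 5 of each site (before the last base), so after position 81.
Combined cut positions: 15, 81, 142.
Linear molecule, 3 cuts → 4 fragments:
  1–15 → 15 bp
  16–81 → 66 bp
  82–142 → 61 bp
  143–154 → 12 bp
Sorted largest to smallest: 66, 61, 15, 12 bp.

66, 61, 15, 12 bp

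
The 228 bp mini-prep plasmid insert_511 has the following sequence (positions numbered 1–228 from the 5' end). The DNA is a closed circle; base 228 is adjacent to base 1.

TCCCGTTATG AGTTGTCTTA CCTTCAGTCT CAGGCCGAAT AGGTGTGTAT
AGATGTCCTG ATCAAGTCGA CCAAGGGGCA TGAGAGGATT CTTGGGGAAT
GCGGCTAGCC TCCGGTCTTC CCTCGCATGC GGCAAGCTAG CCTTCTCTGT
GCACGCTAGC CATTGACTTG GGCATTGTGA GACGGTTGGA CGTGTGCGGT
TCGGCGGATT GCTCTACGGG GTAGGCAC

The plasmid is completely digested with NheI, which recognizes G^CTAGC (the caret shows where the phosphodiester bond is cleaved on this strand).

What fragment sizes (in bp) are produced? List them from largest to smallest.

NheI sites (GCTAGC) start at positions 104, 136, 155.
NheI cuts after the first base of each site, so after positions 104, 136, 155.
Circular molecule, 3 cuts → 3 fragments:
  105–136 → 32 bp
  137–155 → 19 bp
  156–228 then 1–104 → 73 + 104 = 177 bp
Sorted largest to smallest: 177, 32, 19 bp.

177, 32, 19 bp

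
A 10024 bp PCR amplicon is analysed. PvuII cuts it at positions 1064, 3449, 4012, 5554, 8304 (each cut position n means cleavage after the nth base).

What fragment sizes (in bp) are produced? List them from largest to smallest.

2750, 2385, 1720, 1542, 1064, 563 bp

Linear molecule, 5 cuts → 6 fragments:
  1064 − 0 = 1064 bp
  3449 − 1064 = 2385 bp
  4012 − 3449 = 563 bp
  5554 − 4012 = 1542 bp
  8304 − 5554 = 2750 bp
  10024 − 8304 = 1720 bp
Sorted largest to smallest: 2750, 2385, 1720, 1542, 1064, 563 bp.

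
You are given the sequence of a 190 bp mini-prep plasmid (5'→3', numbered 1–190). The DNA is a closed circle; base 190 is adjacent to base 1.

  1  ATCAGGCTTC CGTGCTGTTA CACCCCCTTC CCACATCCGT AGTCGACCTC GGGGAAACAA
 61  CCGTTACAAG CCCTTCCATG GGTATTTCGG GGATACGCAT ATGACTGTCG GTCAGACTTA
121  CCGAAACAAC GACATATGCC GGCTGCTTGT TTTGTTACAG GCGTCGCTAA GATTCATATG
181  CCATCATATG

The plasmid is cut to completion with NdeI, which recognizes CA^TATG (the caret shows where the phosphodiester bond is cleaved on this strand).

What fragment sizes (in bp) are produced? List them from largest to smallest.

NdeI sites (CATATG) start at positions 98, 133, 175, 185.
NdeI cuts after base 2 of each site, so after positions 99, 134, 176, 186.
Circular molecule, 4 cuts → 4 fragments:
  100–134 → 35 bp
  135–176 → 42 bp
  177–186 → 10 bp
  187–190 then 1–99 → 4 + 99 = 103 bp
Sorted largest to smallest: 103, 42, 35, 10 bp.

103, 42, 35, 10 bp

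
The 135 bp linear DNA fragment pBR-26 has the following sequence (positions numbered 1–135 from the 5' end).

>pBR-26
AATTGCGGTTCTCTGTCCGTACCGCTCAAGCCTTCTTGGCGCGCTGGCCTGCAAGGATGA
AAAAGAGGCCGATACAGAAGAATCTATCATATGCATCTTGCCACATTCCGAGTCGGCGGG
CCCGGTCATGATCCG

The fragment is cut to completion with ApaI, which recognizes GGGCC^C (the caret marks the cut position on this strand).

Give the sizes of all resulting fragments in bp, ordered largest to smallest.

122, 13 bp

The ApaI site (GGGCCC) starts at position 118.
ApaI cuts after base 5 of each site (before the last base), so after position 122.
Linear molecule, 1 cut → 2 fragments:
  1–122 → 122 bp
  123–135 → 13 bp
Sorted largest to smallest: 122, 13 bp.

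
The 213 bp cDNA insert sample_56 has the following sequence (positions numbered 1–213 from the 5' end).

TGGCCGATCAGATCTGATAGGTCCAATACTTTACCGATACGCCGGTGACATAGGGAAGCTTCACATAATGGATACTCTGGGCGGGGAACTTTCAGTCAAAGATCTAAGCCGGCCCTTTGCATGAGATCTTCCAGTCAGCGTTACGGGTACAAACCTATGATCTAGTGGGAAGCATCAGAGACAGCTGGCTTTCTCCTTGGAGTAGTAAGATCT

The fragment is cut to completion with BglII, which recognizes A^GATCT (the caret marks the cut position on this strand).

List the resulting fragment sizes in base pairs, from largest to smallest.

BglII sites (AGATCT) start at positions 10, 100, 124, 208.
BglII cuts after the first base of each site, so after positions 10, 100, 124, 208.
Linear molecule, 4 cuts → 5 fragments:
  1–10 → 10 bp
  11–100 → 90 bp
  101–124 → 24 bp
  125–208 → 84 bp
  209–213 → 5 bp
Sorted largest to smallest: 90, 84, 24, 10, 5 bp.

90, 84, 24, 10, 5 bp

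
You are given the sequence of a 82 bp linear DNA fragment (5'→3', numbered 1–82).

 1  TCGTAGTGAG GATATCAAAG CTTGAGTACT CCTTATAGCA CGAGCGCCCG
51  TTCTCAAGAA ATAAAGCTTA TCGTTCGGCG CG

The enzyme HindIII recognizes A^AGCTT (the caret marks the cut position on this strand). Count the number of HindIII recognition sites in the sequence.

AAGCTT occurs starting at positions 18, 64.
HindIII cuts at 2 sites.

2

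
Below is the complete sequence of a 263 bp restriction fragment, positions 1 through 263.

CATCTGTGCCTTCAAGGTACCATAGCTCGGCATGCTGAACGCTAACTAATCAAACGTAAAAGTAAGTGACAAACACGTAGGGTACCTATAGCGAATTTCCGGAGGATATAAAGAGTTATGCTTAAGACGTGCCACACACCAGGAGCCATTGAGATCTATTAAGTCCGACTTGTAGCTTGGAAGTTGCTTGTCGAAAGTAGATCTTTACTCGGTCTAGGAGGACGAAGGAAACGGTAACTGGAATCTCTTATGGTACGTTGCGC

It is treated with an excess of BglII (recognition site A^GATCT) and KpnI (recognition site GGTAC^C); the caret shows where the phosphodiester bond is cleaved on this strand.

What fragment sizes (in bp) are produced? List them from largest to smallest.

BglII sites (AGATCT) start at positions 152, 199.
BglII cuts after the first base of each site, so after positions 152, 199.
KpnI sites (GGTACC) start at positions 16, 81.
KpnI cuts after base 5 of each site (before the last base), so after positions 20, 85.
Combined cut positions: 20, 85, 152, 199.
Linear molecule, 4 cuts → 5 fragments:
  1–20 → 20 bp
  21–85 → 65 bp
  86–152 → 67 bp
  153–199 → 47 bp
  200–263 → 64 bp
Sorted largest to smallest: 67, 65, 64, 47, 20 bp.

67, 65, 64, 47, 20 bp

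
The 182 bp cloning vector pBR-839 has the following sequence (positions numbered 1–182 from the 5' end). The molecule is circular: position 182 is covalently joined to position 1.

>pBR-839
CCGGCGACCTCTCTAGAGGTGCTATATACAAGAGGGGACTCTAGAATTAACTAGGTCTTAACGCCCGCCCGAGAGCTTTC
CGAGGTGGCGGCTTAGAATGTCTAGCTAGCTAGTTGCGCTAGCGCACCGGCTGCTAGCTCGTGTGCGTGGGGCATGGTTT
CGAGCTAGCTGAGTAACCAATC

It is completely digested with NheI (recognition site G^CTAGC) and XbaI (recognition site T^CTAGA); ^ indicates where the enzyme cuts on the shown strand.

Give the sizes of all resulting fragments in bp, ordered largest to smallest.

65, 31, 30, 28, 15, 13 bp

NheI sites (GCTAGC) start at positions 105, 118, 133, 164.
NheI cuts after the first base of each site, so after positions 105, 118, 133, 164.
XbaI sites (TCTAGA) start at positions 12, 40.
XbaI cuts after the first base of each site, so after positions 12, 40.
Combined cut positions: 12, 40, 105, 118, 133, 164.
Circular molecule, 6 cuts → 6 fragments:
  13–40 → 28 bp
  41–105 → 65 bp
  106–118 → 13 bp
  119–133 → 15 bp
  134–164 → 31 bp
  165–182 then 1–12 → 18 + 12 = 30 bp
Sorted largest to smallest: 65, 31, 30, 28, 15, 13 bp.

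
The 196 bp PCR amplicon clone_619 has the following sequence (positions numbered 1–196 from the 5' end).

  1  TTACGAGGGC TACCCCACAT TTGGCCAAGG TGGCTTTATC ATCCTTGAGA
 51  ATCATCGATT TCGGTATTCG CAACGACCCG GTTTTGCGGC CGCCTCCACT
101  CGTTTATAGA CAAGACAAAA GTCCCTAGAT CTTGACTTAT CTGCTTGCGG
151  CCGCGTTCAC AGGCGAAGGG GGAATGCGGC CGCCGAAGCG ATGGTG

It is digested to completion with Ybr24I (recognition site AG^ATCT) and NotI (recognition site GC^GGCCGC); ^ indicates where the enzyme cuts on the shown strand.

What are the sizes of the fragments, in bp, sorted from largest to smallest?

87, 41, 29, 20, 19 bp

The Ybr24I site (AGATCT) starts at position 127.
Ybr24I cuts after base 2 of each site, so after position 128.
NotI sites (GCGGCCGC) start at positions 86, 147, 176.
NotI cuts after base 2 of each site, so after positions 87, 148, 177.
Combined cut positions: 87, 128, 148, 177.
Linear molecule, 4 cuts → 5 fragments:
  1–87 → 87 bp
  88–128 → 41 bp
  129–148 → 20 bp
  149–177 → 29 bp
  178–196 → 19 bp
Sorted largest to smallest: 87, 41, 29, 20, 19 bp.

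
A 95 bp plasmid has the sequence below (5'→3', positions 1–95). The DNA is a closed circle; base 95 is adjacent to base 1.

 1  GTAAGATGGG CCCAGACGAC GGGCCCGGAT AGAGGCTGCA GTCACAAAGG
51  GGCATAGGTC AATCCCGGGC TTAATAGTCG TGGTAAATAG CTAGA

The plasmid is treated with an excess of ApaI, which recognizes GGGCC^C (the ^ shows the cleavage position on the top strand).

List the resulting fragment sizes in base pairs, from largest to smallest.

82, 13 bp

ApaI sites (GGGCCC) start at positions 8, 21.
ApaI cuts after base 5 of each site (before the last base), so after positions 12, 25.
Circular molecule, 2 cuts → 2 fragments:
  13–25 → 13 bp
  26–95 then 1–12 → 70 + 12 = 82 bp
Sorted largest to smallest: 82, 13 bp.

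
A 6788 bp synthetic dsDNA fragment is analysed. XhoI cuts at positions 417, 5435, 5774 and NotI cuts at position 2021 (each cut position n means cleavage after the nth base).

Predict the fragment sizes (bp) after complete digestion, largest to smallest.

Combined cut positions (sorted): 417, 2021, 5435, 5774.
Linear molecule, 4 cuts → 5 fragments:
  417 − 0 = 417 bp
  2021 − 417 = 1604 bp
  5435 − 2021 = 3414 bp
  5774 − 5435 = 339 bp
  6788 − 5774 = 1014 bp
Sorted largest to smallest: 3414, 1604, 1014, 417, 339 bp.

3414, 1604, 1014, 417, 339 bp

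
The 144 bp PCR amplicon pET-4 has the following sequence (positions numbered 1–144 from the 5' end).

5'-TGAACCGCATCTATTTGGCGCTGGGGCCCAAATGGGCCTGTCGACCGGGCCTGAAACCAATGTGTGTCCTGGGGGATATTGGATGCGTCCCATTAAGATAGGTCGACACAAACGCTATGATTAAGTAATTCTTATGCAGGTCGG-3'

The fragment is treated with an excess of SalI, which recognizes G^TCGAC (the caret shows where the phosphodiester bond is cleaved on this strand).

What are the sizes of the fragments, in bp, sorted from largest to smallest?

62, 42, 40 bp

SalI sites (GTCGAC) start at positions 40, 102.
SalI cuts after the first base of each site, so after positions 40, 102.
Linear molecule, 2 cuts → 3 fragments:
  1–40 → 40 bp
  41–102 → 62 bp
  103–144 → 42 bp
Sorted largest to smallest: 62, 42, 40 bp.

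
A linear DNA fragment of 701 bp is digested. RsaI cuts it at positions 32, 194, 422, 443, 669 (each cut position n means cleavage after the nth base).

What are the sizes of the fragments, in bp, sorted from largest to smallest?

Linear molecule, 5 cuts → 6 fragments:
  32 − 0 = 32 bp
  194 − 32 = 162 bp
  422 − 194 = 228 bp
  443 − 422 = 21 bp
  669 − 443 = 226 bp
  701 − 669 = 32 bp
Sorted largest to smallest: 228, 226, 162, 32, 32, 21 bp.

228, 226, 162, 32, 32, 21 bp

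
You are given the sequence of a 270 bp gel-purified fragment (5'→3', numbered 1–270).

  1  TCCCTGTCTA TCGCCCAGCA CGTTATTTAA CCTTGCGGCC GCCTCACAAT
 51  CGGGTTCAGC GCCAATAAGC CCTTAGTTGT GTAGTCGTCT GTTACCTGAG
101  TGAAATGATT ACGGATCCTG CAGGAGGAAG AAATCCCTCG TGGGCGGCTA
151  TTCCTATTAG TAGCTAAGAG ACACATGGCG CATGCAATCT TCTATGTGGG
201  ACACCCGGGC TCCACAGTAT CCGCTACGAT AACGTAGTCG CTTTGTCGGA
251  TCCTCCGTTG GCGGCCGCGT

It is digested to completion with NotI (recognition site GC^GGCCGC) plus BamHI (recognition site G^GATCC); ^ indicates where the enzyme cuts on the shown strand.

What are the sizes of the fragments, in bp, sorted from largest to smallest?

135, 77, 36, 14, 8 bp

NotI sites (GCGGCCGC) start at positions 35, 261.
NotI cuts after base 2 of each site, so after positions 36, 262.
BamHI sites (GGATCC) start at positions 113, 248.
BamHI cuts after the first base of each site, so after positions 113, 248.
Combined cut positions: 36, 113, 248, 262.
Linear molecule, 4 cuts → 5 fragments:
  1–36 → 36 bp
  37–113 → 77 bp
  114–248 → 135 bp
  249–262 → 14 bp
  263–270 → 8 bp
Sorted largest to smallest: 135, 77, 36, 14, 8 bp.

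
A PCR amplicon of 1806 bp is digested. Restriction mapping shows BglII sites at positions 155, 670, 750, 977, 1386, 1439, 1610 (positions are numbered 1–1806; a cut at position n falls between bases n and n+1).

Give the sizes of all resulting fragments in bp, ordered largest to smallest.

Linear molecule, 7 cuts → 8 fragments:
  155 − 0 = 155 bp
  670 − 155 = 515 bp
  750 − 670 = 80 bp
  977 − 750 = 227 bp
  1386 − 977 = 409 bp
  1439 − 1386 = 53 bp
  1610 − 1439 = 171 bp
  1806 − 1610 = 196 bp
Sorted largest to smallest: 515, 409, 227, 196, 171, 155, 80, 53 bp.

515, 409, 227, 196, 171, 155, 80, 53 bp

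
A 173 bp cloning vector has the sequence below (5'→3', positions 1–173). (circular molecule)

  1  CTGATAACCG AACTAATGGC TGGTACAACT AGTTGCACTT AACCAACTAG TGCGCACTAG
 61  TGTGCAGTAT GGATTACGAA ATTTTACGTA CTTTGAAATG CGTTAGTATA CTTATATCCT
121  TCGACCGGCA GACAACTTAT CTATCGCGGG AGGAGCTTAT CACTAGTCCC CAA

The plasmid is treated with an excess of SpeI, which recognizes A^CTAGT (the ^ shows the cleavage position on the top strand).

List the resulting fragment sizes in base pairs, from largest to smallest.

SpeI sites (ACTAGT) start at positions 28, 46, 56, 162.
SpeI cuts after the first base of each site, so after positions 28, 46, 56, 162.
Circular molecule, 4 cuts → 4 fragments:
  29–46 → 18 bp
  47–56 → 10 bp
  57–162 → 106 bp
  163–173 then 1–28 → 11 + 28 = 39 bp
Sorted largest to smallest: 106, 39, 18, 10 bp.

106, 39, 18, 10 bp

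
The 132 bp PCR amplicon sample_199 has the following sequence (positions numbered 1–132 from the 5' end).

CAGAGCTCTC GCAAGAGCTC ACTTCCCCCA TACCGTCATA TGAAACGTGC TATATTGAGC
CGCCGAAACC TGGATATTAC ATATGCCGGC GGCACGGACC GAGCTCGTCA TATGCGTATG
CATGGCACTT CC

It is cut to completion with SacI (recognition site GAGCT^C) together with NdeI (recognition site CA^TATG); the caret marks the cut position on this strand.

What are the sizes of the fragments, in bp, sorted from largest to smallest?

43, 24, 22, 19, 12, 7, 5 bp

SacI sites (GAGCTC) start at positions 3, 15, 101.
SacI cuts after base 5 of each site (before the last base), so after positions 7, 19, 105.
NdeI sites (CATATG) start at positions 37, 80, 109.
NdeI cuts after base 2 of each site, so after positions 38, 81, 110.
Combined cut positions: 7, 19, 38, 81, 105, 110.
Linear molecule, 6 cuts → 7 fragments:
  1–7 → 7 bp
  8–19 → 12 bp
  20–38 → 19 bp
  39–81 → 43 bp
  82–105 → 24 bp
  106–110 → 5 bp
  111–132 → 22 bp
Sorted largest to smallest: 43, 24, 22, 19, 12, 7, 5 bp.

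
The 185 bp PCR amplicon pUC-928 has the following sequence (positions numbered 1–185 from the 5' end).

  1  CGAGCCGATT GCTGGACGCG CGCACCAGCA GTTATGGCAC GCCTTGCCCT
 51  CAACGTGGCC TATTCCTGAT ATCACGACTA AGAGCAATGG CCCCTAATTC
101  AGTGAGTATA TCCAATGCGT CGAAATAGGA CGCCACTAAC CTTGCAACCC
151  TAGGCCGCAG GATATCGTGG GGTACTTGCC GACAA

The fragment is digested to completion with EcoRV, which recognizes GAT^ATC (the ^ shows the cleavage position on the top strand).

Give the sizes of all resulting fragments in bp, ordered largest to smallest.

93, 70, 22 bp

EcoRV sites (GATATC) start at positions 68, 161.
EcoRV cuts after base 3 of each site, so after positions 70, 163.
Linear molecule, 2 cuts → 3 fragments:
  1–70 → 70 bp
  71–163 → 93 bp
  164–185 → 22 bp
Sorted largest to smallest: 93, 70, 22 bp.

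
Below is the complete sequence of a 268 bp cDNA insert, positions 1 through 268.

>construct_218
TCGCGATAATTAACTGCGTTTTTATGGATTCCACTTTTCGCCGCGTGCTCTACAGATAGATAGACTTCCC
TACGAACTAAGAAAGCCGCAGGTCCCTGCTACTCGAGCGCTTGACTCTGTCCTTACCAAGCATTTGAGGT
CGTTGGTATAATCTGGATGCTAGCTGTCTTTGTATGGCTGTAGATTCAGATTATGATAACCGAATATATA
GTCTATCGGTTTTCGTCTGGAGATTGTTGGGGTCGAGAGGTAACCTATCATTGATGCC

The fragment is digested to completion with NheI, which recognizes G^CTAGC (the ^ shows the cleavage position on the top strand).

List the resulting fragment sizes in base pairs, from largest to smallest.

159, 109 bp

The NheI site (GCTAGC) starts at position 159.
NheI cuts after the first base of each site, so after position 159.
Linear molecule, 1 cut → 2 fragments:
  1–159 → 159 bp
  160–268 → 109 bp
Sorted largest to smallest: 159, 109 bp.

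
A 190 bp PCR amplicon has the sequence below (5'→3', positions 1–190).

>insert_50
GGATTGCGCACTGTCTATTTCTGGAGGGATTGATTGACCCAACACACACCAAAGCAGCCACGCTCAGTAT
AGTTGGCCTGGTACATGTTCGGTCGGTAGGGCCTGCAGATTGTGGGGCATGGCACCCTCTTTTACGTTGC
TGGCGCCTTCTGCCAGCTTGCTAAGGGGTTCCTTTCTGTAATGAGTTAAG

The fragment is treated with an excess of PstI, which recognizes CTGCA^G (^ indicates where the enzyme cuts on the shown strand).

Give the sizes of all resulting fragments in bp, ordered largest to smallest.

The PstI site (CTGCAG) starts at position 103.
PstI cuts after base 5 of each site (before the last base), so after position 107.
Linear molecule, 1 cut → 2 fragments:
  1–107 → 107 bp
  108–190 → 83 bp
Sorted largest to smallest: 107, 83 bp.

107, 83 bp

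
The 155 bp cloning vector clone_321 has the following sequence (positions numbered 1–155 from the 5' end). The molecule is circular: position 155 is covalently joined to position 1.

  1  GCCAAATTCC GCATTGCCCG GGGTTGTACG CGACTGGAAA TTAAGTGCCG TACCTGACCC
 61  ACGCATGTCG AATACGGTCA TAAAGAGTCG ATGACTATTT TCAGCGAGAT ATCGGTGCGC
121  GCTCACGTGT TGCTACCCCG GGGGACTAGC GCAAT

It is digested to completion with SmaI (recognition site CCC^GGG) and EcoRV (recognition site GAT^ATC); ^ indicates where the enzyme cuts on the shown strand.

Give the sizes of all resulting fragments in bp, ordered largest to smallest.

91, 35, 29 bp

SmaI sites (CCCGGG) start at positions 17, 137.
SmaI cuts after base 3 of each site, so after positions 19, 139.
The EcoRV site (GATATC) starts at position 108.
EcoRV cuts after base 3 of each site, so after position 110.
Combined cut positions: 19, 110, 139.
Circular molecule, 3 cuts → 3 fragments:
  20–110 → 91 bp
  111–139 → 29 bp
  140–155 then 1–19 → 16 + 19 = 35 bp
Sorted largest to smallest: 91, 35, 29 bp.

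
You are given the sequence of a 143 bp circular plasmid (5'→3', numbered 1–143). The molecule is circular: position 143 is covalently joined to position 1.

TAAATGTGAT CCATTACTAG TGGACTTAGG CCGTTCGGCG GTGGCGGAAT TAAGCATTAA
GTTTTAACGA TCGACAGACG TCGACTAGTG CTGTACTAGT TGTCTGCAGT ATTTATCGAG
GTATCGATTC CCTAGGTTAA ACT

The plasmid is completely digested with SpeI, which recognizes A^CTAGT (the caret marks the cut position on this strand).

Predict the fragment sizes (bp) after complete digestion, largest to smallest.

SpeI sites (ACTAGT) start at positions 16, 84, 95.
SpeI cuts after the first base of each site, so after positions 16, 84, 95.
Circular molecule, 3 cuts → 3 fragments:
  17–84 → 68 bp
  85–95 → 11 bp
  96–143 then 1–16 → 48 + 16 = 64 bp
Sorted largest to smallest: 68, 64, 11 bp.

68, 64, 11 bp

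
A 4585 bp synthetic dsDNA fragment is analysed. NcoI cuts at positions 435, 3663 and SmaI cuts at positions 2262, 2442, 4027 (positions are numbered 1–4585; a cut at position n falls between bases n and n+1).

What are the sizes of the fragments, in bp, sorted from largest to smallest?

Combined cut positions (sorted): 435, 2262, 2442, 3663, 4027.
Linear molecule, 5 cuts → 6 fragments:
  435 − 0 = 435 bp
  2262 − 435 = 1827 bp
  2442 − 2262 = 180 bp
  3663 − 2442 = 1221 bp
  4027 − 3663 = 364 bp
  4585 − 4027 = 558 bp
Sorted largest to smallest: 1827, 1221, 558, 435, 364, 180 bp.

1827, 1221, 558, 435, 364, 180 bp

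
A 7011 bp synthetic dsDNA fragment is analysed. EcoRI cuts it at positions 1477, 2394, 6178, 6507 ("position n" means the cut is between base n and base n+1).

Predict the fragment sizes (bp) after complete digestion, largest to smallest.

3784, 1477, 917, 504, 329 bp

Linear molecule, 4 cuts → 5 fragments:
  1477 − 0 = 1477 bp
  2394 − 1477 = 917 bp
  6178 − 2394 = 3784 bp
  6507 − 6178 = 329 bp
  7011 − 6507 = 504 bp
Sorted largest to smallest: 3784, 1477, 917, 504, 329 bp.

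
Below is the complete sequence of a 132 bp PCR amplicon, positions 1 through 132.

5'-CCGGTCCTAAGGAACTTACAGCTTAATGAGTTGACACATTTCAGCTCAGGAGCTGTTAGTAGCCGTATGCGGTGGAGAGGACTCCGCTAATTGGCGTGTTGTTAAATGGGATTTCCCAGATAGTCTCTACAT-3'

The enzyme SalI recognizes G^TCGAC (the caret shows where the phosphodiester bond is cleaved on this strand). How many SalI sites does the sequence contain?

0

No occurrence of GTCGAC is present in the sequence.
SalI does not cut: 0 sites.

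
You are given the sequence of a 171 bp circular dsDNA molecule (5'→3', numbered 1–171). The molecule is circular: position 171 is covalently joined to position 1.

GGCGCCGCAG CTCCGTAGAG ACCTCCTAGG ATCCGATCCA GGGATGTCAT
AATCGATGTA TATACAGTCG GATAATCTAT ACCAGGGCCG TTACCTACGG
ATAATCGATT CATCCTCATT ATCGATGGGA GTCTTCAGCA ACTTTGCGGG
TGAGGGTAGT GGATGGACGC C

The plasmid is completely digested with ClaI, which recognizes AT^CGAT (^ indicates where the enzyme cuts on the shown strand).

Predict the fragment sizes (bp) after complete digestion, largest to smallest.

102, 52, 17 bp

ClaI sites (ATCGAT) start at positions 52, 104, 121.
ClaI cuts after base 2 of each site, so after positions 53, 105, 122.
Circular molecule, 3 cuts → 3 fragments:
  54–105 → 52 bp
  106–122 → 17 bp
  123–171 then 1–53 → 49 + 53 = 102 bp
Sorted largest to smallest: 102, 52, 17 bp.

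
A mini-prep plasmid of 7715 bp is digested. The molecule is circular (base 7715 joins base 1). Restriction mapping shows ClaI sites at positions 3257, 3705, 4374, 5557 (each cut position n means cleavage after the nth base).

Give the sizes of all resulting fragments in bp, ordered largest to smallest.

5415, 1183, 669, 448 bp

Circular molecule, 4 cuts → 4 fragments:
  3705 − 3257 = 448 bp
  4374 − 3705 = 669 bp
  5557 − 4374 = 1183 bp
  wrap: 7715 − 5557 + 3257 = 5415 bp
Sorted largest to smallest: 5415, 1183, 669, 448 bp.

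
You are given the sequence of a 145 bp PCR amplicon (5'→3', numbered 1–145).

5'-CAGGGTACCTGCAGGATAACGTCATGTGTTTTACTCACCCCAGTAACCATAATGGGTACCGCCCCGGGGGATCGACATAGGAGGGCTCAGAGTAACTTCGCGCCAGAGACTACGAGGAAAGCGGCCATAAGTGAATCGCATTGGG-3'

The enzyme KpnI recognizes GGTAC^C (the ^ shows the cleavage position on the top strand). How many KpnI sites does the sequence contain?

GGTACC occurs starting at positions 4, 55.
KpnI cuts at 2 sites.

2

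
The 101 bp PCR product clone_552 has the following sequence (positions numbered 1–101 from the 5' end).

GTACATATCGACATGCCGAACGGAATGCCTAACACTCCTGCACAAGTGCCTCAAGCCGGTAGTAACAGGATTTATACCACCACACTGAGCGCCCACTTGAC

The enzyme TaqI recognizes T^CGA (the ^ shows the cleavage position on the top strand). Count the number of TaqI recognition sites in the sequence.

1

TCGA occurs starting at position 8.
TaqI cuts at 1 site.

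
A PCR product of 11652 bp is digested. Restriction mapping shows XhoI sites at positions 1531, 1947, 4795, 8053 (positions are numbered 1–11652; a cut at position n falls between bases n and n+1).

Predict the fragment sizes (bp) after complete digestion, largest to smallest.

Linear molecule, 4 cuts → 5 fragments:
  1531 − 0 = 1531 bp
  1947 − 1531 = 416 bp
  4795 − 1947 = 2848 bp
  8053 − 4795 = 3258 bp
  11652 − 8053 = 3599 bp
Sorted largest to smallest: 3599, 3258, 2848, 1531, 416 bp.

3599, 3258, 2848, 1531, 416 bp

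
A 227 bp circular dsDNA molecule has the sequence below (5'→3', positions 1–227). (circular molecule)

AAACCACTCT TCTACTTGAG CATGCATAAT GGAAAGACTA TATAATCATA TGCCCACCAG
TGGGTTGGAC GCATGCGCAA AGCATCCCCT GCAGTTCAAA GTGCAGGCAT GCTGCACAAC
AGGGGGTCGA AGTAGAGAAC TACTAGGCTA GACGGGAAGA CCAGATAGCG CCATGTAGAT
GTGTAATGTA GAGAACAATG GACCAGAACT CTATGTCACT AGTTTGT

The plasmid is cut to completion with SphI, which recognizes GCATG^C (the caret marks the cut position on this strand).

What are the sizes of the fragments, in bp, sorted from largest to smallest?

140, 51, 36 bp

SphI sites (GCATGC) start at positions 20, 71, 107.
SphI cuts after base 5 of each site (before the last base), so after positions 24, 75, 111.
Circular molecule, 3 cuts → 3 fragments:
  25–75 → 51 bp
  76–111 → 36 bp
  112–227 then 1–24 → 116 + 24 = 140 bp
Sorted largest to smallest: 140, 51, 36 bp.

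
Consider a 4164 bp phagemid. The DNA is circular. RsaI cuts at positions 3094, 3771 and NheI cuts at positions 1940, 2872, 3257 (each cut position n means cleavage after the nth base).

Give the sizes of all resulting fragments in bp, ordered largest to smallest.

Combined cut positions (sorted): 1940, 2872, 3094, 3257, 3771.
Circular molecule, 5 cuts → 5 fragments:
  2872 − 1940 = 932 bp
  3094 − 2872 = 222 bp
  3257 − 3094 = 163 bp
  3771 − 3257 = 514 bp
  wrap: 4164 − 3771 + 1940 = 2333 bp
Sorted largest to smallest: 2333, 932, 514, 222, 163 bp.

2333, 932, 514, 222, 163 bp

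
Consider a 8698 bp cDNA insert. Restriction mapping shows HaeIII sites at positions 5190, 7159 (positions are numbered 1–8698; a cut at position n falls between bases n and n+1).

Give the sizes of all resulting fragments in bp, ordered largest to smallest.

Linear molecule, 2 cuts → 3 fragments:
  5190 − 0 = 5190 bp
  7159 − 5190 = 1969 bp
  8698 − 7159 = 1539 bp
Sorted largest to smallest: 5190, 1969, 1539 bp.

5190, 1969, 1539 bp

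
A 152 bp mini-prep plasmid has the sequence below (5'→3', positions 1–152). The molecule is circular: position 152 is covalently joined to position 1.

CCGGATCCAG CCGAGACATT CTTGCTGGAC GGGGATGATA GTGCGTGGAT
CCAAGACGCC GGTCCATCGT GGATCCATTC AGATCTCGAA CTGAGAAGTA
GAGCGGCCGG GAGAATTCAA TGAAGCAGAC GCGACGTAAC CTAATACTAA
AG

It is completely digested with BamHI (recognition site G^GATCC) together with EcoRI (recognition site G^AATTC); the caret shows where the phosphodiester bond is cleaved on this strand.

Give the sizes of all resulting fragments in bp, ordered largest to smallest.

44, 42, 42, 24 bp

BamHI sites (GGATCC) start at positions 3, 47, 71.
BamHI cuts after the first base of each site, so after positions 3, 47, 71.
The EcoRI site (GAATTC) starts at position 113.
EcoRI cuts after the first base of each site, so after position 113.
Combined cut positions: 3, 47, 71, 113.
Circular molecule, 4 cuts → 4 fragments:
  4–47 → 44 bp
  48–71 → 24 bp
  72–113 → 42 bp
  114–152 then 1–3 → 39 + 3 = 42 bp
Sorted largest to smallest: 44, 42, 42, 24 bp.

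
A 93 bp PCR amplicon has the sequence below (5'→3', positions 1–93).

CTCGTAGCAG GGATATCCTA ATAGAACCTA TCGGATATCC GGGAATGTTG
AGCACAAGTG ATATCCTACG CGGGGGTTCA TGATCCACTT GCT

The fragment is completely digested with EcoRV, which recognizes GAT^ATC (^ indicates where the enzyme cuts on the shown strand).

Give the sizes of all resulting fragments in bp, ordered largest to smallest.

31, 26, 22, 14 bp

EcoRV sites (GATATC) start at positions 12, 34, 60.
EcoRV cuts after base 3 of each site, so after positions 14, 36, 62.
Linear molecule, 3 cuts → 4 fragments:
  1–14 → 14 bp
  15–36 → 22 bp
  37–62 → 26 bp
  63–93 → 31 bp
Sorted largest to smallest: 31, 26, 22, 14 bp.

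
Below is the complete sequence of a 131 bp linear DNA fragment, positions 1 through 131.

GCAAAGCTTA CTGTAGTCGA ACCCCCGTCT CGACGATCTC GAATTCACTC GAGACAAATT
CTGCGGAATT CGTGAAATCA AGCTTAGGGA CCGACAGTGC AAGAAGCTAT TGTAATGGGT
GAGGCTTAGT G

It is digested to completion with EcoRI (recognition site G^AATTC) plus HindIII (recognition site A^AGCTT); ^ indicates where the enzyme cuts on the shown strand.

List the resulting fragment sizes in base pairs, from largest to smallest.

EcoRI sites (GAATTC) start at positions 41, 66.
EcoRI cuts after the first base of each site, so after positions 41, 66.
HindIII sites (AAGCTT) start at positions 4, 80.
HindIII cuts after the first base of each site, so after positions 4, 80.
Combined cut positions: 4, 41, 66, 80.
Linear molecule, 4 cuts → 5 fragments:
  1–4 → 4 bp
  5–41 → 37 bp
  42–66 → 25 bp
  67–80 → 14 bp
  81–131 → 51 bp
Sorted largest to smallest: 51, 37, 25, 14, 4 bp.

51, 37, 25, 14, 4 bp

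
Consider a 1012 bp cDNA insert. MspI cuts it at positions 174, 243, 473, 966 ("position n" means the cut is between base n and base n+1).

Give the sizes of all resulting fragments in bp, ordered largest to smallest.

493, 230, 174, 69, 46 bp

Linear molecule, 4 cuts → 5 fragments:
  174 − 0 = 174 bp
  243 − 174 = 69 bp
  473 − 243 = 230 bp
  966 − 473 = 493 bp
  1012 − 966 = 46 bp
Sorted largest to smallest: 493, 230, 174, 69, 46 bp.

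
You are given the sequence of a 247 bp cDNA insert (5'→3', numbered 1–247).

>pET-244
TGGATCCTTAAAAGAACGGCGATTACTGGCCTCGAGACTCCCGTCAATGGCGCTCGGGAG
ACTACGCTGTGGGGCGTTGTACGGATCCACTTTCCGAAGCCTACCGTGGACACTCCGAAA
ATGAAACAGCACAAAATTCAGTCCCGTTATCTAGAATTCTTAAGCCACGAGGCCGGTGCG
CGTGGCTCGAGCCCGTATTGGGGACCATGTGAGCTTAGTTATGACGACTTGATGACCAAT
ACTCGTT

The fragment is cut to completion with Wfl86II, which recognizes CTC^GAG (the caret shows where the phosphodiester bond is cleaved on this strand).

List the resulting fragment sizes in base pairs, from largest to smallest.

155, 59, 33 bp

Wfl86II sites (CTCGAG) start at positions 31, 186.
Wfl86II cuts after base 3 of each site, so after positions 33, 188.
Linear molecule, 2 cuts → 3 fragments:
  1–33 → 33 bp
  34–188 → 155 bp
  189–247 → 59 bp
Sorted largest to smallest: 155, 59, 33 bp.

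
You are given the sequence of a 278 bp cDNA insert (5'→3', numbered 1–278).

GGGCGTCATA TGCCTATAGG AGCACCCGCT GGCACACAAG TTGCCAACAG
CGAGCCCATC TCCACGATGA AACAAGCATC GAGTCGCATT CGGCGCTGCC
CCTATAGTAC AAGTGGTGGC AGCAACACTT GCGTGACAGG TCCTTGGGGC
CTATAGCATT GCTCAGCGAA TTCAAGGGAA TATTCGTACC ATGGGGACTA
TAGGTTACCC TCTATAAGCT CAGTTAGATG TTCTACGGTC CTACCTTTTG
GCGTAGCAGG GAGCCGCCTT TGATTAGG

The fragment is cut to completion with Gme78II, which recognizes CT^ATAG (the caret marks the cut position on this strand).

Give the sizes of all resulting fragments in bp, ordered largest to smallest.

88, 79, 49, 47, 15 bp

Gme78II sites (CTATAG) start at positions 14, 102, 151, 198.
Gme78II cuts after base 2 of each site, so after positions 15, 103, 152, 199.
Linear molecule, 4 cuts → 5 fragments:
  1–15 → 15 bp
  16–103 → 88 bp
  104–152 → 49 bp
  153–199 → 47 bp
  200–278 → 79 bp
Sorted largest to smallest: 88, 79, 49, 47, 15 bp.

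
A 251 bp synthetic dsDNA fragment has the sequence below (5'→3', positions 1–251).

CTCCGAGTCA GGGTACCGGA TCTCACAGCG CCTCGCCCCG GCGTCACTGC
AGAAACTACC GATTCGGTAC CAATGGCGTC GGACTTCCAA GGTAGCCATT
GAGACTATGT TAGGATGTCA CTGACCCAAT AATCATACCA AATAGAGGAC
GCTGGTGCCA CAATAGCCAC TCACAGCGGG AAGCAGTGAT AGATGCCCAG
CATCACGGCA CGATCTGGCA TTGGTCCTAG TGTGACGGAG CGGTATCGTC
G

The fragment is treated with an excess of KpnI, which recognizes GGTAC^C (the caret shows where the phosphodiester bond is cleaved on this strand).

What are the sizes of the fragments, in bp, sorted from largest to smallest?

KpnI sites (GGTACC) start at positions 12, 66.
KpnI cuts after base 5 of each site (before the last base), so after positions 16, 70.
Linear molecule, 2 cuts → 3 fragments:
  1–16 → 16 bp
  17–70 → 54 bp
  71–251 → 181 bp
Sorted largest to smallest: 181, 54, 16 bp.

181, 54, 16 bp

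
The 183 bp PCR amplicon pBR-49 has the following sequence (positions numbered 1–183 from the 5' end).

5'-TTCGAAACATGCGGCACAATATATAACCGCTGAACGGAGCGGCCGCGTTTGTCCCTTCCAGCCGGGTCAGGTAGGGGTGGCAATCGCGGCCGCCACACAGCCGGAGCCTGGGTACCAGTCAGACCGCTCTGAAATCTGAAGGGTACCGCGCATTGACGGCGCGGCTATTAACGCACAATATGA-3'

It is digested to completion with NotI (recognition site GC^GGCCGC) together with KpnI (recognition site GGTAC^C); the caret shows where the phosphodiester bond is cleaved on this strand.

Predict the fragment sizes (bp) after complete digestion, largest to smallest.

47, 40, 37, 31, 28 bp

NotI sites (GCGGCCGC) start at positions 39, 86.
NotI cuts after base 2 of each site, so after positions 40, 87.
KpnI sites (GGTACC) start at positions 111, 142.
KpnI cuts after base 5 of each site (before the last base), so after positions 115, 146.
Combined cut positions: 40, 87, 115, 146.
Linear molecule, 4 cuts → 5 fragments:
  1–40 → 40 bp
  41–87 → 47 bp
  88–115 → 28 bp
  116–146 → 31 bp
  147–183 → 37 bp
Sorted largest to smallest: 47, 40, 37, 31, 28 bp.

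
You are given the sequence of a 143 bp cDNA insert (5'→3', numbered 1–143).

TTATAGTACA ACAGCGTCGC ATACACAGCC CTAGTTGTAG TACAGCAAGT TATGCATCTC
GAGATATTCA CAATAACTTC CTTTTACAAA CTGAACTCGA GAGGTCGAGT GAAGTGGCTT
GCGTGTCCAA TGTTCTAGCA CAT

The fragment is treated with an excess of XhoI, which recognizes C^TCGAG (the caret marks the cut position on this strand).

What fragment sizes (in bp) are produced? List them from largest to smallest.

XhoI sites (CTCGAG) start at positions 58, 96.
XhoI cuts after the first base of each site, so after positions 58, 96.
Linear molecule, 2 cuts → 3 fragments:
  1–58 → 58 bp
  59–96 → 38 bp
  97–143 → 47 bp
Sorted largest to smallest: 58, 47, 38 bp.

58, 47, 38 bp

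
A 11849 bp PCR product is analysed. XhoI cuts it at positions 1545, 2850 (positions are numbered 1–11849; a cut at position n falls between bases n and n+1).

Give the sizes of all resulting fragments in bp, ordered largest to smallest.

Linear molecule, 2 cuts → 3 fragments:
  1545 − 0 = 1545 bp
  2850 − 1545 = 1305 bp
  11849 − 2850 = 8999 bp
Sorted largest to smallest: 8999, 1545, 1305 bp.

8999, 1545, 1305 bp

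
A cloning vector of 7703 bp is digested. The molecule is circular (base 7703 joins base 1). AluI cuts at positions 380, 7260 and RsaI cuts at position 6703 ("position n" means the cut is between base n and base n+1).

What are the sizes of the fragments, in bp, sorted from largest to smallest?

6323, 823, 557 bp

Combined cut positions (sorted): 380, 6703, 7260.
Circular molecule, 3 cuts → 3 fragments:
  6703 − 380 = 6323 bp
  7260 − 6703 = 557 bp
  wrap: 7703 − 7260 + 380 = 823 bp
Sorted largest to smallest: 6323, 823, 557 bp.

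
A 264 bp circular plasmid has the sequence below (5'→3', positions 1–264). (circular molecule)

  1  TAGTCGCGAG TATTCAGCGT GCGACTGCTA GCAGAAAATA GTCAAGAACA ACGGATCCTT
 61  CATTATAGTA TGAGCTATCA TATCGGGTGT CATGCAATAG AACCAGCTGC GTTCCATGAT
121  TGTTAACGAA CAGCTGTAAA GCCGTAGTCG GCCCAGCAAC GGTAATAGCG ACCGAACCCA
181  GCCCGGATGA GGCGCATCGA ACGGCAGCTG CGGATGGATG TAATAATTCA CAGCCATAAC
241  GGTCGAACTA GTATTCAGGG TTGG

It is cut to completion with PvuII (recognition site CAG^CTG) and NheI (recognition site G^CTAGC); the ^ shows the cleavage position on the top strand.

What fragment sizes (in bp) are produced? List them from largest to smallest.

84, 79, 74, 27 bp

PvuII sites (CAGCTG) start at positions 104, 131, 205.
PvuII cuts after base 3 of each site, so after positions 106, 133, 207.
The NheI site (GCTAGC) starts at position 27.
NheI cuts after the first base of each site, so after position 27.
Combined cut positions: 27, 106, 133, 207.
Circular molecule, 4 cuts → 4 fragments:
  28–106 → 79 bp
  107–133 → 27 bp
  134–207 → 74 bp
  208–264 then 1–27 → 57 + 27 = 84 bp
Sorted largest to smallest: 84, 79, 74, 27 bp.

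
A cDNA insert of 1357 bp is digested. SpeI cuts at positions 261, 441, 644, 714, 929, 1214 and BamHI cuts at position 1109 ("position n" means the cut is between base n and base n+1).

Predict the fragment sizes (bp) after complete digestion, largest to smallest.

261, 215, 203, 180, 180, 143, 105, 70 bp

Combined cut positions (sorted): 261, 441, 644, 714, 929, 1109, 1214.
Linear molecule, 7 cuts → 8 fragments:
  261 − 0 = 261 bp
  441 − 261 = 180 bp
  644 − 441 = 203 bp
  714 − 644 = 70 bp
  929 − 714 = 215 bp
  1109 − 929 = 180 bp
  1214 − 1109 = 105 bp
  1357 − 1214 = 143 bp
Sorted largest to smallest: 261, 215, 203, 180, 180, 143, 105, 70 bp.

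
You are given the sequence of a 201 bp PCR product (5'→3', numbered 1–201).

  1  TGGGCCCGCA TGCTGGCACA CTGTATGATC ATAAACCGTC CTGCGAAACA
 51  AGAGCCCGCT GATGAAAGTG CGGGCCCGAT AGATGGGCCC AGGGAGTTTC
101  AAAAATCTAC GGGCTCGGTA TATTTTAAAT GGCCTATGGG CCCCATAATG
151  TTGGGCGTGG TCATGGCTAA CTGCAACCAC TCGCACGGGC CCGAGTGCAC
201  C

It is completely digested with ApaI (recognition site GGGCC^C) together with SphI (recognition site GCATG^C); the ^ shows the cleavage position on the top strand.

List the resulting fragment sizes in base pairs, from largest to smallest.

ApaI sites (GGGCCC) start at positions 2, 72, 85, 138, 187.
ApaI cuts after base 5 of each site (before the last base), so after positions 6, 76, 89, 142, 191.
The SphI site (GCATGC) starts at position 8.
SphI cuts after base 5 of each site (before the last base), so after position 12.
Combined cut positions: 6, 12, 76, 89, 142, 191.
Linear molecule, 6 cuts → 7 fragments:
  1–6 → 6 bp
  7–12 → 6 bp
  13–76 → 64 bp
  77–89 → 13 bp
  90–142 → 53 bp
  143–191 → 49 bp
  192–201 → 10 bp
Sorted largest to smallest: 64, 53, 49, 13, 10, 6, 6 bp.

64, 53, 49, 13, 10, 6, 6 bp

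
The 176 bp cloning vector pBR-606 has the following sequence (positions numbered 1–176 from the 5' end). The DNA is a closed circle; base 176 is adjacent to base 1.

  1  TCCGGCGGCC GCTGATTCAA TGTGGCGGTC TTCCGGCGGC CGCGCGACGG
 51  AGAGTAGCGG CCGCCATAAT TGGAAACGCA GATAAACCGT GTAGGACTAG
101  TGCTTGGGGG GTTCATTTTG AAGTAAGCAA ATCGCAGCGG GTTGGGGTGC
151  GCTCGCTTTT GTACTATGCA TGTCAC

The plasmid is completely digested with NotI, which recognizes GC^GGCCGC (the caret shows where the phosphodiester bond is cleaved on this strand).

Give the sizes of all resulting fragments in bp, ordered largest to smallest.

NotI sites (GCGGCCGC) start at positions 5, 36, 57.
NotI cuts after base 2 of each site, so after positions 6, 37, 58.
Circular molecule, 3 cuts → 3 fragments:
  7–37 → 31 bp
  38–58 → 21 bp
  59–176 then 1–6 → 118 + 6 = 124 bp
Sorted largest to smallest: 124, 31, 21 bp.

124, 31, 21 bp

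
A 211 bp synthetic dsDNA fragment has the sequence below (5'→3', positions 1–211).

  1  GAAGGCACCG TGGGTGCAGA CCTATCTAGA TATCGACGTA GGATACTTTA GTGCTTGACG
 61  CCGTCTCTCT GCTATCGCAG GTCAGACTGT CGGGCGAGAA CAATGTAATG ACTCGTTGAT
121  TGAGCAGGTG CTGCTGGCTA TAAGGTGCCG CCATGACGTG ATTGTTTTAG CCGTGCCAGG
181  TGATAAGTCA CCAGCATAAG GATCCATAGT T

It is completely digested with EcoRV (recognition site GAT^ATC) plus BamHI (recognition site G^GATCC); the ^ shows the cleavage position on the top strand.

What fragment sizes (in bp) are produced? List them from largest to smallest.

169, 31, 11 bp

The EcoRV site (GATATC) starts at position 29.
EcoRV cuts after base 3 of each site, so after position 31.
The BamHI site (GGATCC) starts at position 200.
BamHI cuts after the first base of each site, so after position 200.
Combined cut positions: 31, 200.
Linear molecule, 2 cuts → 3 fragments:
  1–31 → 31 bp
  32–200 → 169 bp
  201–211 → 11 bp
Sorted largest to smallest: 169, 31, 11 bp.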